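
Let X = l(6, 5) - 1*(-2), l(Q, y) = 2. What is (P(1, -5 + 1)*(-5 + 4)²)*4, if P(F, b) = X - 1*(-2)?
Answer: 24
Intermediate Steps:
X = 4 (X = 2 - 1*(-2) = 2 + 2 = 4)
P(F, b) = 6 (P(F, b) = 4 - 1*(-2) = 4 + 2 = 6)
(P(1, -5 + 1)*(-5 + 4)²)*4 = (6*(-5 + 4)²)*4 = (6*(-1)²)*4 = (6*1)*4 = 6*4 = 24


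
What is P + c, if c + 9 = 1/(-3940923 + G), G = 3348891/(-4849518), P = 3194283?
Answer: 20349208095863199284/6370526791335 ≈ 3.1943e+6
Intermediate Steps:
G = -1116297/1616506 (G = 3348891*(-1/4849518) = -1116297/1616506 ≈ -0.69056)
c = -57334742738521/6370526791335 (c = -9 + 1/(-3940923 - 1116297/1616506) = -9 + 1/(-6370526791335/1616506) = -9 - 1616506/6370526791335 = -57334742738521/6370526791335 ≈ -9.0000)
P + c = 3194283 - 57334742738521/6370526791335 = 20349208095863199284/6370526791335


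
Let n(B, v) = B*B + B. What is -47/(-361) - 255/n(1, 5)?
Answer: -91961/722 ≈ -127.37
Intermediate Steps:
n(B, v) = B + B² (n(B, v) = B² + B = B + B²)
-47/(-361) - 255/n(1, 5) = -47/(-361) - 255/(1 + 1) = -47*(-1/361) - 255/(1*2) = 47/361 - 255/2 = -91961/722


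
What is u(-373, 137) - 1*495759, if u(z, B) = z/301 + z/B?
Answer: -20443777257/41237 ≈ -4.9576e+5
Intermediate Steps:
u(z, B) = z/301 + z/B (u(z, B) = z*(1/301) + z/B = z/301 + z/B)
u(-373, 137) - 1*495759 = ((1/301)*(-373) - 373/137) - 1*495759 = (-373/301 - 373*1/137) - 495759 = (-373/301 - 373/137) - 495759 = -163374/41237 - 495759 = -20443777257/41237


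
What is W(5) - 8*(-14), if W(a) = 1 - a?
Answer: 108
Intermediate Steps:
W(5) - 8*(-14) = (1 - 1*5) - 8*(-14) = (1 - 5) + 112 = -4 + 112 = 108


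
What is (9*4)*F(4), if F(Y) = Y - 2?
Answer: 72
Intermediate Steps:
F(Y) = -2 + Y
(9*4)*F(4) = (9*4)*(-2 + 4) = 36*2 = 72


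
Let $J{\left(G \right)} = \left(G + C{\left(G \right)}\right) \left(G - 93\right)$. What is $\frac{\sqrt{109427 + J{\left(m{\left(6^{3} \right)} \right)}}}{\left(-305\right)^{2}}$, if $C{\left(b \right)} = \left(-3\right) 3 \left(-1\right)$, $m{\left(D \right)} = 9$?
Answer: $\frac{\sqrt{107915}}{93025} \approx 0.0035314$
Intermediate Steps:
$C{\left(b \right)} = 9$ ($C{\left(b \right)} = \left(-9\right) \left(-1\right) = 9$)
$J{\left(G \right)} = \left(-93 + G\right) \left(9 + G\right)$ ($J{\left(G \right)} = \left(G + 9\right) \left(G - 93\right) = \left(9 + G\right) \left(-93 + G\right) = \left(-93 + G\right) \left(9 + G\right)$)
$\frac{\sqrt{109427 + J{\left(m{\left(6^{3} \right)} \right)}}}{\left(-305\right)^{2}} = \frac{\sqrt{109427 - \left(1593 - 81\right)}}{\left(-305\right)^{2}} = \frac{\sqrt{109427 - 1512}}{93025} = \sqrt{109427 - 1512} \cdot \frac{1}{93025} = \sqrt{107915} \cdot \frac{1}{93025} = \frac{\sqrt{107915}}{93025}$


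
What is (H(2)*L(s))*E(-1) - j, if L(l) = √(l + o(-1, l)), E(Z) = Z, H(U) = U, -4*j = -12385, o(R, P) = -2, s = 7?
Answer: -12385/4 - 2*√5 ≈ -3100.7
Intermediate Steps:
j = 12385/4 (j = -¼*(-12385) = 12385/4 ≈ 3096.3)
L(l) = √(-2 + l) (L(l) = √(l - 2) = √(-2 + l))
(H(2)*L(s))*E(-1) - j = (2*√(-2 + 7))*(-1) - 1*12385/4 = (2*√5)*(-1) - 12385/4 = -2*√5 - 12385/4 = -12385/4 - 2*√5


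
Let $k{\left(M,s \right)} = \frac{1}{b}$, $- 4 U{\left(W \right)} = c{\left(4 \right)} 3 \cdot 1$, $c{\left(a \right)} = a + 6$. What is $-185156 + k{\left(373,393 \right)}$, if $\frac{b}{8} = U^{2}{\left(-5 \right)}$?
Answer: $- \frac{83320199}{450} \approx -1.8516 \cdot 10^{5}$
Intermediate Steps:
$c{\left(a \right)} = 6 + a$
$U{\left(W \right)} = - \frac{15}{2}$ ($U{\left(W \right)} = - \frac{\left(6 + 4\right) 3 \cdot 1}{4} = - \frac{10 \cdot 3 \cdot 1}{4} = - \frac{30 \cdot 1}{4} = \left(- \frac{1}{4}\right) 30 = - \frac{15}{2}$)
$b = 450$ ($b = 8 \left(- \frac{15}{2}\right)^{2} = 8 \cdot \frac{225}{4} = 450$)
$k{\left(M,s \right)} = \frac{1}{450}$
$-185156 + k{\left(373,393 \right)} = -185156 + \frac{1}{450} = - \frac{83320199}{450}$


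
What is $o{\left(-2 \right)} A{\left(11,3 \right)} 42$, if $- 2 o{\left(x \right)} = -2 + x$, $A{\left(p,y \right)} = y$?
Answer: $252$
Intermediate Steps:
$o{\left(x \right)} = 1 - \frac{x}{2}$ ($o{\left(x \right)} = - \frac{-2 + x}{2} = 1 - \frac{x}{2}$)
$o{\left(-2 \right)} A{\left(11,3 \right)} 42 = \left(1 - -1\right) 3 \cdot 42 = \left(1 + 1\right) 3 \cdot 42 = 2 \cdot 3 \cdot 42 = 6 \cdot 42 = 252$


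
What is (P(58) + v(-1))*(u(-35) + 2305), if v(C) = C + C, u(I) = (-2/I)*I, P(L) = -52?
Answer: -124362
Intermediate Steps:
u(I) = -2
v(C) = 2*C
(P(58) + v(-1))*(u(-35) + 2305) = (-52 + 2*(-1))*(-2 + 2305) = (-52 - 2)*2303 = -54*2303 = -124362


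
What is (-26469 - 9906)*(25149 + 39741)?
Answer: -2360373750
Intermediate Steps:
(-26469 - 9906)*(25149 + 39741) = -36375*64890 = -2360373750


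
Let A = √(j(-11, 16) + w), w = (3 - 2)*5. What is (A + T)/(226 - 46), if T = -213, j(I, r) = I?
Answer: -71/60 + I*√6/180 ≈ -1.1833 + 0.013608*I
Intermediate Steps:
w = 5 (w = 1*5 = 5)
A = I*√6 (A = √(-11 + 5) = √(-6) = I*√6 ≈ 2.4495*I)
(A + T)/(226 - 46) = (I*√6 - 213)/(226 - 46) = (-213 + I*√6)/180 = (-213 + I*√6)*(1/180) = -71/60 + I*√6/180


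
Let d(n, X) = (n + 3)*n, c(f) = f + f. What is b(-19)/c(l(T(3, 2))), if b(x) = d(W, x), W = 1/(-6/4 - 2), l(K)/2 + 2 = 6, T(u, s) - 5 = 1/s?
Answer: -19/392 ≈ -0.048469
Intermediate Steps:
T(u, s) = 5 + 1/s
l(K) = 8 (l(K) = -4 + 2*6 = -4 + 12 = 8)
W = -2/7 (W = 1/(-6*¼ - 2) = 1/(-3/2 - 2) = 1/(-7/2) = -2/7 ≈ -0.28571)
c(f) = 2*f
d(n, X) = n*(3 + n) (d(n, X) = (3 + n)*n = n*(3 + n))
b(x) = -38/49 (b(x) = -2*(3 - 2/7)/7 = -2/7*19/7 = -38/49)
b(-19)/c(l(T(3, 2))) = -38/(49*(2*8)) = -38/49/16 = -38/49*1/16 = -19/392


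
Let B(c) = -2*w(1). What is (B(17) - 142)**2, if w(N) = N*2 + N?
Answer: 21904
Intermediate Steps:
w(N) = 3*N (w(N) = 2*N + N = 3*N)
B(c) = -6
(B(17) - 142)**2 = (-6 - 142)**2 = (-148)**2 = 21904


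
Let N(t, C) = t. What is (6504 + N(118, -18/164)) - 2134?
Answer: 4488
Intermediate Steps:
(6504 + N(118, -18/164)) - 2134 = (6504 + 118) - 2134 = 6622 - 2134 = 4488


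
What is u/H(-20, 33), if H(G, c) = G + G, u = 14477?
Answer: -14477/40 ≈ -361.92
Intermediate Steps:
H(G, c) = 2*G
u/H(-20, 33) = 14477/((2*(-20))) = 14477/(-40) = 14477*(-1/40) = -14477/40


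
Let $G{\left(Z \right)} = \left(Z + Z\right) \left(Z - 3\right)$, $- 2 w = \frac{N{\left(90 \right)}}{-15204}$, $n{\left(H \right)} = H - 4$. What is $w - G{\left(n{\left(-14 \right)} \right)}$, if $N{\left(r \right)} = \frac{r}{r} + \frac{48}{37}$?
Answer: $- \frac{850572491}{1125096} \approx -756.0$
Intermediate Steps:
$N{\left(r \right)} = \frac{85}{37}$ ($N{\left(r \right)} = 1 + 48 \cdot \frac{1}{37} = 1 + \frac{48}{37} = \frac{85}{37}$)
$n{\left(H \right)} = -4 + H$
$w = \frac{85}{1125096}$ ($w = - \frac{\frac{85}{37} \frac{1}{-15204}}{2} = - \frac{\frac{85}{37} \left(- \frac{1}{15204}\right)}{2} = \left(- \frac{1}{2}\right) \left(- \frac{85}{562548}\right) = \frac{85}{1125096} \approx 7.5549 \cdot 10^{-5}$)
$G{\left(Z \right)} = 2 Z \left(-3 + Z\right)$
$w - G{\left(n{\left(-14 \right)} \right)} = \frac{85}{1125096} - 2 \left(-4 - 14\right) \left(-3 - 18\right) = \frac{85}{1125096} - 2 \left(-18\right) \left(-3 - 18\right) = \frac{85}{1125096} - 2 \left(-18\right) \left(-21\right) = \frac{85}{1125096} - 756 = - \frac{850572491}{1125096}$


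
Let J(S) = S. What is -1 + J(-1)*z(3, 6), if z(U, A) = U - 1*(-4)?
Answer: -8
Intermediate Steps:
z(U, A) = 4 + U (z(U, A) = U + 4 = 4 + U)
-1 + J(-1)*z(3, 6) = -1 - (4 + 3) = -1 - 1*7 = -1 - 7 = -8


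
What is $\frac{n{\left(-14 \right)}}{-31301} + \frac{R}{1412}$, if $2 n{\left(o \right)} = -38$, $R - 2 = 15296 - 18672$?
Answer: $- \frac{52791373}{22098506} \approx -2.3889$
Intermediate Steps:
$R = -3374$ ($R = 2 + \left(15296 - 18672\right) = 2 - 3376 = -3374$)
$n{\left(o \right)} = -19$ ($n{\left(o \right)} = \frac{1}{2} \left(-38\right) = -19$)
$\frac{n{\left(-14 \right)}}{-31301} + \frac{R}{1412} = - \frac{19}{-31301} - \frac{3374}{1412} = \left(-19\right) \left(- \frac{1}{31301}\right) - \frac{1687}{706} = \frac{19}{31301} - \frac{1687}{706} = - \frac{52791373}{22098506}$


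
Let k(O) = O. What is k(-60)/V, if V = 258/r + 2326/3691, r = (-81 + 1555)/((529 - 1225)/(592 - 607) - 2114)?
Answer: 204020025/1228438418 ≈ 0.16608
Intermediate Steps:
r = -3685/5169 (r = 1474/(-696/(-15) - 2114) = 1474/(-696*(-1/15) - 2114) = 1474/(232/5 - 2114) = 1474/(-10338/5) = 1474*(-5/10338) = -3685/5169 ≈ -0.71290)
V = -4913753672/13601335 (V = 258/(-3685/5169) + 2326/3691 = 258*(-5169/3685) + 2326*(1/3691) = -1333602/3685 + 2326/3691 = -4913753672/13601335 ≈ -361.27)
k(-60)/V = -60/(-4913753672/13601335) = -60*(-13601335/4913753672) = 204020025/1228438418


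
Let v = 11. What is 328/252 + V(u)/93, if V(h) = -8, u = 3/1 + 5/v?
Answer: 2374/1953 ≈ 1.2156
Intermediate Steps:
u = 38/11 (u = 3/1 + 5/11 = 3*1 + 5*(1/11) = 3 + 5/11 = 38/11 ≈ 3.4545)
328/252 + V(u)/93 = 328/252 - 8/93 = 328*(1/252) - 8*1/93 = 82/63 - 8/93 = 2374/1953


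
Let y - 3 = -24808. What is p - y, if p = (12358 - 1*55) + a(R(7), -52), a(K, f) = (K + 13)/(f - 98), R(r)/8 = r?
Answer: 1855377/50 ≈ 37108.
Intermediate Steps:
y = -24805 (y = 3 - 24808 = -24805)
R(r) = 8*r
a(K, f) = (13 + K)/(-98 + f)
p = 615127/50 (p = (12358 - 1*55) + (13 + 8*7)/(-98 - 52) = (12358 - 55) + (13 + 56)/(-150) = 12303 - 1/150*69 = 12303 - 23/50 = 615127/50 ≈ 12303.)
p - y = 615127/50 - 1*(-24805) = 615127/50 + 24805 = 1855377/50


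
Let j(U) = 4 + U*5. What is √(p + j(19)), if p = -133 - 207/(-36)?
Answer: I*√113/2 ≈ 5.3151*I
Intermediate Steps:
p = -509/4 (p = -133 - 207*(-1)/36 = -133 - 1*(-23/4) = -133 + 23/4 = -509/4 ≈ -127.25)
j(U) = 4 + 5*U
√(p + j(19)) = √(-509/4 + (4 + 5*19)) = √(-509/4 + (4 + 95)) = √(-509/4 + 99) = √(-113/4) = I*√113/2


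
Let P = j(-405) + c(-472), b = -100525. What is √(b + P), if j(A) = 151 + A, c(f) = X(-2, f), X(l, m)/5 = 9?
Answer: I*√100734 ≈ 317.39*I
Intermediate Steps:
X(l, m) = 45 (X(l, m) = 5*9 = 45)
c(f) = 45
P = -209 (P = (151 - 405) + 45 = -254 + 45 = -209)
√(b + P) = √(-100525 - 209) = √(-100734) = I*√100734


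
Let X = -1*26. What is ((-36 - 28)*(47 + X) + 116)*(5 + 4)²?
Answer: -99468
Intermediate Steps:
X = -26
((-36 - 28)*(47 + X) + 116)*(5 + 4)² = ((-36 - 28)*(47 - 26) + 116)*(5 + 4)² = (-64*21 + 116)*9² = (-1344 + 116)*81 = -1228*81 = -99468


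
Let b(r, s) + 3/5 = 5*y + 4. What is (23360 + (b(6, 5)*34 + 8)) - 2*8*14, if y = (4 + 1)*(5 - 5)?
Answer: 116298/5 ≈ 23260.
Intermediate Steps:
y = 0 (y = 5*0 = 0)
b(r, s) = 17/5 (b(r, s) = -⅗ + (5*0 + 4) = -⅗ + (0 + 4) = -⅗ + 4 = 17/5)
(23360 + (b(6, 5)*34 + 8)) - 2*8*14 = (23360 + ((17/5)*34 + 8)) - 2*8*14 = (23360 + (578/5 + 8)) - 16*14 = (23360 + 618/5) - 224 = 117418/5 - 224 = 116298/5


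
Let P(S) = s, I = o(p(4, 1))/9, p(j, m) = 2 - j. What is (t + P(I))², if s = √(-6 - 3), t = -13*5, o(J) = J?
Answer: 4216 - 390*I ≈ 4216.0 - 390.0*I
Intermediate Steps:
I = -2/9 (I = (2 - 1*4)/9 = (2 - 4)*(⅑) = -2*⅑ = -2/9 ≈ -0.22222)
t = -65
s = 3*I (s = √(-9) = 3*I ≈ 3.0*I)
P(S) = 3*I
(t + P(I))² = (-65 + 3*I)²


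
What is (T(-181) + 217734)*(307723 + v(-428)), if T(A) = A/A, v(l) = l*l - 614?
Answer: 106753946355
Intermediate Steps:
v(l) = -614 + l**2 (v(l) = l**2 - 614 = -614 + l**2)
T(A) = 1
(T(-181) + 217734)*(307723 + v(-428)) = (1 + 217734)*(307723 + (-614 + (-428)**2)) = 217735*(307723 + (-614 + 183184)) = 217735*(307723 + 182570) = 217735*490293 = 106753946355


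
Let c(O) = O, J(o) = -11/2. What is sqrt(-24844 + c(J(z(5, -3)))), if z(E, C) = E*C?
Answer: I*sqrt(99398)/2 ≈ 157.64*I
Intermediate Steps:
z(E, C) = C*E
J(o) = -11/2 (J(o) = -11*1/2 = -11/2)
sqrt(-24844 + c(J(z(5, -3)))) = sqrt(-24844 - 11/2) = sqrt(-49699/2) = I*sqrt(99398)/2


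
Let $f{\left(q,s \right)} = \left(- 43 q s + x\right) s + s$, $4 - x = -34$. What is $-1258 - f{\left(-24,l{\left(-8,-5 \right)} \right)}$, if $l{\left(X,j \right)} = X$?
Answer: $-66994$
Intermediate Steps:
$x = 38$ ($x = 4 - -34 = 4 + 34 = 38$)
$f{\left(q,s \right)} = s + s \left(38 - 43 q s\right)$ ($f{\left(q,s \right)} = \left(- 43 q s + 38\right) s + s = \left(38 - 43 q s\right) s + s = s \left(38 - 43 q s\right) + s = s + s \left(38 - 43 q s\right)$)
$-1258 - f{\left(-24,l{\left(-8,-5 \right)} \right)} = -1258 - - 8 \left(39 - \left(-1032\right) \left(-8\right)\right) = -1258 - - 8 \left(39 - 8256\right) = -1258 - \left(-8\right) \left(-8217\right) = -1258 - 65736 = -66994$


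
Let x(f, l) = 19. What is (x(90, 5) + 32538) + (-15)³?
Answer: 29182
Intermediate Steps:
(x(90, 5) + 32538) + (-15)³ = (19 + 32538) + (-15)³ = 32557 - 3375 = 29182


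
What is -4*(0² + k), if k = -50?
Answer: 200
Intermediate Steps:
-4*(0² + k) = -4*(0² - 50) = -4*(0 - 50) = -4*(-50) = 200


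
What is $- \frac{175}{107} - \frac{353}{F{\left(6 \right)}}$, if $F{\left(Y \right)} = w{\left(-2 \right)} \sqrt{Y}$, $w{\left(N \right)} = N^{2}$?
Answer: $- \frac{175}{107} - \frac{353 \sqrt{6}}{24} \approx -37.663$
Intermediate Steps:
$F{\left(Y \right)} = 4 \sqrt{Y}$ ($F{\left(Y \right)} = \left(-2\right)^{2} \sqrt{Y} = 4 \sqrt{Y}$)
$- \frac{175}{107} - \frac{353}{F{\left(6 \right)}} = - \frac{175}{107} - \frac{353}{4 \sqrt{6}} = \left(-175\right) \frac{1}{107} - 353 \frac{\sqrt{6}}{24} = - \frac{175}{107} - \frac{353 \sqrt{6}}{24}$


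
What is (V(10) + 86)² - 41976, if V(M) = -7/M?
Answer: -3469991/100 ≈ -34700.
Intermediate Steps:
(V(10) + 86)² - 41976 = (-7/10 + 86)² - 41976 = (853/10)² - 41976 = 727609/100 - 41976 = -3469991/100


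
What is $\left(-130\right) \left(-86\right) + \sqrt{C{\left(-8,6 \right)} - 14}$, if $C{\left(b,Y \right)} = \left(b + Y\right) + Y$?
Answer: $11180 + i \sqrt{10} \approx 11180.0 + 3.1623 i$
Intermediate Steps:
$C{\left(b,Y \right)} = b + 2 Y$ ($C{\left(b,Y \right)} = \left(Y + b\right) + Y = b + 2 Y$)
$\left(-130\right) \left(-86\right) + \sqrt{C{\left(-8,6 \right)} - 14} = \left(-130\right) \left(-86\right) + \sqrt{\left(-8 + 2 \cdot 6\right) - 14} = 11180 + \sqrt{\left(-8 + 12\right) - 14} = 11180 + \sqrt{4 - 14} = 11180 + \sqrt{-10} = 11180 + i \sqrt{10}$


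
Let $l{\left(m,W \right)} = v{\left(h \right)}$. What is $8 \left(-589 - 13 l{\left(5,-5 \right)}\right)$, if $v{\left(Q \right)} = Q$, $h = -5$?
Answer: $-4192$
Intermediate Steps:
$l{\left(m,W \right)} = -5$
$8 \left(-589 - 13 l{\left(5,-5 \right)}\right) = 8 \left(-589 - -65\right) = 8 \left(-589 + 65\right) = 8 \left(-524\right) = -4192$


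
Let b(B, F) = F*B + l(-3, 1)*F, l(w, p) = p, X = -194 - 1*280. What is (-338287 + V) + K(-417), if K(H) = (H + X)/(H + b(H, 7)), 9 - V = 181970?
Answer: -1731904701/3329 ≈ -5.2025e+5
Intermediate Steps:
V = -181961 (V = 9 - 1*181970 = 9 - 181970 = -181961)
X = -474 (X = -194 - 280 = -474)
b(B, F) = F + B*F (b(B, F) = F*B + 1*F = B*F + F = F + B*F)
K(H) = (-474 + H)/(7 + 8*H) (K(H) = (H - 474)/(H + 7*(1 + H)) = (-474 + H)/(H + (7 + 7*H)) = (-474 + H)/(7 + 8*H))
(-338287 + V) + K(-417) = (-338287 - 181961) + (-474 - 417)/(7 + 8*(-417)) = -520248 - 891/(7 - 3336) = -520248 - 891/(-3329) = -520248 - 1/3329*(-891) = -520248 + 891/3329 = -1731904701/3329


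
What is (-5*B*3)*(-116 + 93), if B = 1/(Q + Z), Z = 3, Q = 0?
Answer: 115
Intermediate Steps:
B = ⅓ (B = 1/(0 + 3) = 1/3 = ⅓ ≈ 0.33333)
(-5*B*3)*(-116 + 93) = (-5*⅓*3)*(-116 + 93) = -5/3*3*(-23) = -5*(-23) = 115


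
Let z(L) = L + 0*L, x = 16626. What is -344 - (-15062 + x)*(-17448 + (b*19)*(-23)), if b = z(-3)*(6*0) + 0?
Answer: 27288328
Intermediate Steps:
z(L) = L (z(L) = L + 0 = L)
b = 0 (b = -18*0 + 0 = -3*0 + 0 = 0 + 0 = 0)
-344 - (-15062 + x)*(-17448 + (b*19)*(-23)) = -344 - (-15062 + 16626)*(-17448 + (0*19)*(-23)) = -344 - 1564*(-17448 + 0*(-23)) = -344 - 1564*(-17448 + 0) = -344 - 1564*(-17448) = -344 - 1*(-27288672) = -344 + 27288672 = 27288328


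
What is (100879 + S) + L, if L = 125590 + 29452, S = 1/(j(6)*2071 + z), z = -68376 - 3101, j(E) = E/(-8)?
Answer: 74759898437/292121 ≈ 2.5592e+5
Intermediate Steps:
j(E) = -E/8 (j(E) = E*(-1/8) = -E/8)
z = -71477
S = -4/292121 (S = 1/(-1/8*6*2071 - 71477) = 1/(-3/4*2071 - 71477) = 1/(-6213/4 - 71477) = 1/(-292121/4) = -4/292121 ≈ -1.3693e-5)
L = 155042
(100879 + S) + L = (100879 - 4/292121) + 155042 = 29468874355/292121 + 155042 = 74759898437/292121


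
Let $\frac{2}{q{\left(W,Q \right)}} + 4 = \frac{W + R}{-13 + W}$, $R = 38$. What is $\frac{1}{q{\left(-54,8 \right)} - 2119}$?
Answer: $- \frac{126}{267061} \approx -0.0004718$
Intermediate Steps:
$q{\left(W,Q \right)} = \frac{2}{-4 + \frac{38 + W}{-13 + W}}$ ($q{\left(W,Q \right)} = \frac{2}{-4 + \frac{W + 38}{-13 + W}} = \frac{2}{-4 + \frac{38 + W}{-13 + W}}$)
$\frac{1}{q{\left(-54,8 \right)} - 2119} = \frac{1}{\frac{2 \left(-13 - 54\right)}{3 \left(30 - -54\right)} - 2119} = \frac{1}{\frac{2}{3} \frac{1}{30 + 54} \left(-67\right) - 2119} = \frac{1}{\frac{2}{3} \cdot \frac{1}{84} \left(-67\right) - 2119} = \frac{1}{- \frac{67}{126} - 2119} = \frac{1}{- \frac{267061}{126}} = - \frac{126}{267061}$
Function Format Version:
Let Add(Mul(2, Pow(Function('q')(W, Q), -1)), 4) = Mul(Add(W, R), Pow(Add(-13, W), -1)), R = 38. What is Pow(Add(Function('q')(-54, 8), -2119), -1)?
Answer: Rational(-126, 267061) ≈ -0.00047180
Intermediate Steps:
Function('q')(W, Q) = Mul(2, Pow(Add(-4, Mul(Pow(Add(-13, W), -1), Add(38, W))), -1)) (Function('q')(W, Q) = Mul(2, Pow(Add(-4, Mul(Add(W, 38), Pow(Add(-13, W), -1))), -1)) = Mul(2, Pow(Add(-4, Mul(Add(38, W), Pow(Add(-13, W), -1))), -1)) = Mul(2, Pow(Add(-4, Mul(Pow(Add(-13, W), -1), Add(38, W))), -1)))
Pow(Add(Function('q')(-54, 8), -2119), -1) = Pow(Add(Mul(Rational(2, 3), Pow(Add(30, Mul(-1, -54)), -1), Add(-13, -54)), -2119), -1) = Pow(Add(Mul(Rational(2, 3), Pow(Add(30, 54), -1), -67), -2119), -1) = Pow(Add(Mul(Rational(2, 3), Pow(84, -1), -67), -2119), -1) = Pow(Add(Mul(Rational(2, 3), Rational(1, 84), -67), -2119), -1) = Pow(Add(Rational(-67, 126), -2119), -1) = Pow(Rational(-267061, 126), -1) = Rational(-126, 267061)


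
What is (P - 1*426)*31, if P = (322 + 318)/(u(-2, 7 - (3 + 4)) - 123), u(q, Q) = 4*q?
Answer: -1749826/131 ≈ -13357.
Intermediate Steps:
P = -640/131 (P = (322 + 318)/(4*(-2) - 123) = 640/(-8 - 123) = 640/(-131) = 640*(-1/131) = -640/131 ≈ -4.8855)
(P - 1*426)*31 = (-640/131 - 1*426)*31 = (-640/131 - 426)*31 = -56446/131*31 = -1749826/131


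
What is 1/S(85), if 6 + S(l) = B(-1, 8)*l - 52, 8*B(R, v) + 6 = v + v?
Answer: 4/193 ≈ 0.020725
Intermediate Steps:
B(R, v) = -3/4 + v/4 (B(R, v) = -3/4 + (v + v)/8 = -3/4 + (2*v)/8 = -3/4 + v/4)
S(l) = -58 + 5*l/4 (S(l) = -6 + ((-3/4 + (1/4)*8)*l - 52) = -6 + ((-3/4 + 2)*l - 52) = -6 + (5*l/4 - 52) = -6 + (-52 + 5*l/4) = -58 + 5*l/4)
1/S(85) = 1/(-58 + (5/4)*85) = 1/(-58 + 425/4) = 1/(193/4) = 4/193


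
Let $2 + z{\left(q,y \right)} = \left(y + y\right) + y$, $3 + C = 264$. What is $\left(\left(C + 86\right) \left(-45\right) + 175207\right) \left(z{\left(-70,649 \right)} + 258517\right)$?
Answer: $41567651504$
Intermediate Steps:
$C = 261$ ($C = -3 + 264 = 261$)
$z{\left(q,y \right)} = -2 + 3 y$ ($z{\left(q,y \right)} = -2 + \left(\left(y + y\right) + y\right) = -2 + \left(2 y + y\right) = -2 + 3 y$)
$\left(\left(C + 86\right) \left(-45\right) + 175207\right) \left(z{\left(-70,649 \right)} + 258517\right) = \left(\left(261 + 86\right) \left(-45\right) + 175207\right) \left(\left(-2 + 3 \cdot 649\right) + 258517\right) = \left(347 \left(-45\right) + 175207\right) \left(\left(-2 + 1947\right) + 258517\right) = \left(-15615 + 175207\right) \left(1945 + 258517\right) = 159592 \cdot 260462 = 41567651504$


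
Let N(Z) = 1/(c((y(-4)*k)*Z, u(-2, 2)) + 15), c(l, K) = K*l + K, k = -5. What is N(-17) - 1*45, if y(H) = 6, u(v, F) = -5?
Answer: -114301/2540 ≈ -45.000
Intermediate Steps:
c(l, K) = K + K*l
N(Z) = 1/(10 + 150*Z) (N(Z) = 1/(-5*(1 + (6*(-5))*Z) + 15) = 1/(-5*(1 - 30*Z) + 15) = 1/((-5 + 150*Z) + 15) = 1/(10 + 150*Z))
N(-17) - 1*45 = 1/(10*(1 + 15*(-17))) - 1*45 = 1/(10*(1 - 255)) - 45 = (1/10)/(-254) - 45 = (1/10)*(-1/254) - 45 = -1/2540 - 45 = -114301/2540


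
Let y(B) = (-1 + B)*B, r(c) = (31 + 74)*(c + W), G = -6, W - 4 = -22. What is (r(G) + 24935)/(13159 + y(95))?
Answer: 22415/22089 ≈ 1.0148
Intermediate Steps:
W = -18 (W = 4 - 22 = -18)
r(c) = -1890 + 105*c (r(c) = (31 + 74)*(c - 18) = 105*(-18 + c) = -1890 + 105*c)
y(B) = B*(-1 + B)
(r(G) + 24935)/(13159 + y(95)) = ((-1890 + 105*(-6)) + 24935)/(13159 + 95*(-1 + 95)) = ((-1890 - 630) + 24935)/(13159 + 95*94) = (-2520 + 24935)/(13159 + 8930) = 22415/22089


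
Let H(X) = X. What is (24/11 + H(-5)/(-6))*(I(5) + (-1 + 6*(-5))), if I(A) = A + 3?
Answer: -4577/66 ≈ -69.349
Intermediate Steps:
I(A) = 3 + A
(24/11 + H(-5)/(-6))*(I(5) + (-1 + 6*(-5))) = (24/11 - 5/(-6))*((3 + 5) + (-1 + 6*(-5))) = (24*(1/11) - 5*(-⅙))*(8 + (-1 - 30)) = (24/11 + ⅚)*(8 - 31) = (199/66)*(-23) = -4577/66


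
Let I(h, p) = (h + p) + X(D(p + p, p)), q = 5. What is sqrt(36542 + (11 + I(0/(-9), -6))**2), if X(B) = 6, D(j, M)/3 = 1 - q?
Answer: 11*sqrt(303) ≈ 191.48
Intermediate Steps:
D(j, M) = -12 (D(j, M) = 3*(1 - 1*5) = 3*(1 - 5) = 3*(-4) = -12)
I(h, p) = 6 + h + p (I(h, p) = (h + p) + 6 = 6 + h + p)
sqrt(36542 + (11 + I(0/(-9), -6))**2) = sqrt(36542 + (11 + (6 + 0/(-9) - 6))**2) = sqrt(36542 + (11 + (6 + 0*(-1/9) - 6))**2) = sqrt(36542 + (11 + (6 + 0 - 6))**2) = sqrt(36542 + (11 + 0)**2) = sqrt(36542 + 11**2) = sqrt(36542 + 121) = sqrt(36663) = 11*sqrt(303)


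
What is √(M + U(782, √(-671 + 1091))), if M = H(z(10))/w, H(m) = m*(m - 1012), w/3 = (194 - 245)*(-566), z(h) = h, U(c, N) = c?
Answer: 2*√40718870322/14433 ≈ 27.962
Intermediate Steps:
w = 86598 (w = 3*((194 - 245)*(-566)) = 3*(-51*(-566)) = 3*28866 = 86598)
H(m) = m*(-1012 + m)
M = -1670/14433 (M = (10*(-1012 + 10))/86598 = (10*(-1002))*(1/86598) = -10020*1/86598 = -1670/14433 ≈ -0.11571)
√(M + U(782, √(-671 + 1091))) = √(-1670/14433 + 782) = √(11284936/14433) = 2*√40718870322/14433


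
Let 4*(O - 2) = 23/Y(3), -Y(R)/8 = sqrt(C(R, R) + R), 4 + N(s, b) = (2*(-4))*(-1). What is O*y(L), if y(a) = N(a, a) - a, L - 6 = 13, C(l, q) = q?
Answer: -30 + 115*sqrt(6)/64 ≈ -25.599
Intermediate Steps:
N(s, b) = 4 (N(s, b) = -4 + (2*(-4))*(-1) = -4 - 8*(-1) = -4 + 8 = 4)
L = 19 (L = 6 + 13 = 19)
Y(R) = -8*sqrt(2)*sqrt(R) (Y(R) = -8*sqrt(R + R) = -8*sqrt(2)*sqrt(R))
y(a) = 4 - a
O = 2 - 23*sqrt(6)/192 (O = 2 + (23/((-8*sqrt(2)*sqrt(3))))/4 = 2 + (23/((-8*sqrt(6))))/4 = 2 + (23*(-sqrt(6)/48))/4 = 2 + (-23*sqrt(6)/48)/4 = 2 - 23*sqrt(6)/192 ≈ 1.7066)
O*y(L) = (2 - 23*sqrt(6)/192)*(4 - 1*19) = (2 - 23*sqrt(6)/192)*(4 - 19) = (2 - 23*sqrt(6)/192)*(-15) = -30 + 115*sqrt(6)/64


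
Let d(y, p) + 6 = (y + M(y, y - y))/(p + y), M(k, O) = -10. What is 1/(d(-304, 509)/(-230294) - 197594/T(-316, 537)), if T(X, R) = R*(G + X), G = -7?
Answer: 4094334270885/4664366949362 ≈ 0.87779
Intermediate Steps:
d(y, p) = -6 + (-10 + y)/(p + y) (d(y, p) = -6 + (y - 10)/(p + y) = -6 + (-10 + y)/(p + y))
T(X, R) = R*(-7 + X)
1/(d(-304, 509)/(-230294) - 197594/T(-316, 537)) = 1/(((-10 - 6*509 - 5*(-304))/(509 - 304))/(-230294) - 197594*1/(537*(-7 - 316))) = 1/(((-10 - 3054 + 1520)/205)*(-1/230294) - 197594/(537*(-323))) = 1/(((1/205)*(-1544))*(-1/230294) - 197594/(-173451)) = 1/(-1544/205*(-1/230294) - 197594*(-1/173451)) = 1/(772/23605135 + 197594/173451) = 1/(4664366949362/4094334270885) = 4094334270885/4664366949362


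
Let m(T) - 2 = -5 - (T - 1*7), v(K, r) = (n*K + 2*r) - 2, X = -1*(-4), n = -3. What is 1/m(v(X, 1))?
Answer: 1/16 ≈ 0.062500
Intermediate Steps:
X = 4
v(K, r) = -2 - 3*K + 2*r (v(K, r) = (-3*K + 2*r) - 2 = -2 - 3*K + 2*r)
m(T) = 4 - T (m(T) = 2 + (-5 - (T - 1*7)) = 2 + (-5 - (T - 7)) = 2 + (-5 - (-7 + T)) = 2 + (-5 + (7 - T)) = 2 + (2 - T) = 4 - T)
1/m(v(X, 1)) = 1/(4 - (-2 - 3*4 + 2*1)) = 1/(4 - (-2 - 12 + 2)) = 1/(4 - 1*(-12)) = 1/(4 + 12) = 1/16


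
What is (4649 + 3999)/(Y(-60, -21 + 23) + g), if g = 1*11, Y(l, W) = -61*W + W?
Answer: -8648/109 ≈ -79.339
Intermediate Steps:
Y(l, W) = -60*W
g = 11
(4649 + 3999)/(Y(-60, -21 + 23) + g) = (4649 + 3999)/(-60*(-21 + 23) + 11) = 8648/(-60*2 + 11) = 8648/(-120 + 11) = 8648/(-109) = 8648*(-1/109) = -8648/109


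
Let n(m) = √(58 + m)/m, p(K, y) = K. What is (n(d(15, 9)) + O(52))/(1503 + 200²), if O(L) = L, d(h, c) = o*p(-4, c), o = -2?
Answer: 52/41503 + √66/332024 ≈ 0.0012774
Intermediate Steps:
d(h, c) = 8 (d(h, c) = -2*(-4) = 8)
n(m) = √(58 + m)/m
(n(d(15, 9)) + O(52))/(1503 + 200²) = (√(58 + 8)/8 + 52)/(1503 + 200²) = (√66/8 + 52)/(1503 + 40000) = (52 + √66/8)/41503 = (52 + √66/8)*(1/41503) = 52/41503 + √66/332024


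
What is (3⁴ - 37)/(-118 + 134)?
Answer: 11/4 ≈ 2.7500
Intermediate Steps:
(3⁴ - 37)/(-118 + 134) = (81 - 37)/16 = (1/16)*44 = 11/4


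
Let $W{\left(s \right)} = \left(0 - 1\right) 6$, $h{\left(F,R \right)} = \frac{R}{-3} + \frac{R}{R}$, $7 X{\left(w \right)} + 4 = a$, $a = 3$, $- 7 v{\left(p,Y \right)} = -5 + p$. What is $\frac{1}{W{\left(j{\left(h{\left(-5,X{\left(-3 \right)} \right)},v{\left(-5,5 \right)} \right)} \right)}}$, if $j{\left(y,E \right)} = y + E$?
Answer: $- \frac{1}{6} \approx -0.16667$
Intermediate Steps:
$v{\left(p,Y \right)} = \frac{5}{7} - \frac{p}{7}$ ($v{\left(p,Y \right)} = - \frac{-5 + p}{7} = \frac{5}{7} - \frac{p}{7}$)
$X{\left(w \right)} = - \frac{1}{7}$ ($X{\left(w \right)} = - \frac{4}{7} + \frac{1}{7} \cdot 3 = - \frac{4}{7} + \frac{3}{7} = - \frac{1}{7}$)
$h{\left(F,R \right)} = 1 - \frac{R}{3}$ ($h{\left(F,R \right)} = R \left(- \frac{1}{3}\right) + 1 = - \frac{R}{3} + 1 = 1 - \frac{R}{3}$)
$j{\left(y,E \right)} = E + y$
$W{\left(s \right)} = -6$ ($W{\left(s \right)} = \left(0 - 1\right) 6 = \left(-1\right) 6 = -6$)
$\frac{1}{W{\left(j{\left(h{\left(-5,X{\left(-3 \right)} \right)},v{\left(-5,5 \right)} \right)} \right)}} = \frac{1}{-6} = - \frac{1}{6}$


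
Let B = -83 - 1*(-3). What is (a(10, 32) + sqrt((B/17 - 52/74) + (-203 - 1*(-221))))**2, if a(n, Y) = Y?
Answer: 652016/629 + 768*sqrt(34595)/629 ≈ 1263.7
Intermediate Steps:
B = -80 (B = -83 + 3 = -80)
(a(10, 32) + sqrt((B/17 - 52/74) + (-203 - 1*(-221))))**2 = (32 + sqrt((-80/17 - 52/74) + (-203 - 1*(-221))))**2 = (32 + sqrt((-80*1/17 - 52*1/74) + (-203 + 221)))**2 = (32 + sqrt((-80/17 - 26/37) + 18))**2 = (32 + sqrt(-3402/629 + 18))**2 = (32 + sqrt(7920/629))**2 = (32 + 12*sqrt(34595)/629)**2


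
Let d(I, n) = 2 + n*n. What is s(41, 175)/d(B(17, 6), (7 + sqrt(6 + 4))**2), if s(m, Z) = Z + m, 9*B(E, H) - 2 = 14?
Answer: 391896/778403 - 118944*sqrt(10)/778403 ≈ 0.020249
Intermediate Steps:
B(E, H) = 16/9 (B(E, H) = 2/9 + (1/9)*14 = 2/9 + 14/9 = 16/9)
d(I, n) = 2 + n**2
s(41, 175)/d(B(17, 6), (7 + sqrt(6 + 4))**2) = (175 + 41)/(2 + ((7 + sqrt(6 + 4))**2)**2) = 216/(2 + ((7 + sqrt(10))**2)**2) = 216/(2 + (7 + sqrt(10))**4)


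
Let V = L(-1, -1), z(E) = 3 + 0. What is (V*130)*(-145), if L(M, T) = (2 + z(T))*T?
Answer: 94250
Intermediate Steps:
z(E) = 3
L(M, T) = 5*T (L(M, T) = (2 + 3)*T = 5*T)
V = -5 (V = 5*(-1) = -5)
(V*130)*(-145) = -5*130*(-145) = -650*(-145) = 94250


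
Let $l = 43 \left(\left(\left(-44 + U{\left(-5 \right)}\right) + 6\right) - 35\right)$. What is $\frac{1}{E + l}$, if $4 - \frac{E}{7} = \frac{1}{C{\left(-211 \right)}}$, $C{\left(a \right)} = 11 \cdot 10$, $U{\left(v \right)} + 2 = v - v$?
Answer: $- \frac{110}{351677} \approx -0.00031279$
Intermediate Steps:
$U{\left(v \right)} = -2$ ($U{\left(v \right)} = -2 + \left(v - v\right) = -2 + 0 = -2$)
$C{\left(a \right)} = 110$
$E = \frac{3073}{110}$ ($E = 28 - \frac{7}{110} = \frac{3073}{110} \approx 27.936$)
$l = -3225$ ($l = 43 \left(\left(\left(-44 - 2\right) + 6\right) - 35\right) = 43 \left(\left(-46 + 6\right) - 35\right) = 43 \left(-40 - 35\right) = 43 \left(-75\right) = -3225$)
$\frac{1}{E + l} = \frac{1}{\frac{3073}{110} - 3225} = \frac{1}{- \frac{351677}{110}} = - \frac{110}{351677}$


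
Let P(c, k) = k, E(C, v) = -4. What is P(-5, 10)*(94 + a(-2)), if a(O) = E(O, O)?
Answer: 900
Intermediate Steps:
a(O) = -4
P(-5, 10)*(94 + a(-2)) = 10*(94 - 4) = 10*90 = 900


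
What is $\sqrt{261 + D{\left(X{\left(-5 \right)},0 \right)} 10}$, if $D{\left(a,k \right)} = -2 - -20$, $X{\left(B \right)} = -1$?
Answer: $21$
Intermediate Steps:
$D{\left(a,k \right)} = 18$ ($D{\left(a,k \right)} = -2 + 20 = 18$)
$\sqrt{261 + D{\left(X{\left(-5 \right)},0 \right)} 10} = \sqrt{261 + 18 \cdot 10} = \sqrt{261 + 180} = \sqrt{441} = 21$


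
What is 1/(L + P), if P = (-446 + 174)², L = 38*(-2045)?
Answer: -1/3726 ≈ -0.00026838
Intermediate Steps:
L = -77710
P = 73984 (P = (-272)² = 73984)
1/(L + P) = 1/(-77710 + 73984) = 1/(-3726) = -1/3726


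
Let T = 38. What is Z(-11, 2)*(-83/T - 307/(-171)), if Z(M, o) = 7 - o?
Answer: -35/18 ≈ -1.9444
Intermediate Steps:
Z(-11, 2)*(-83/T - 307/(-171)) = (7 - 1*2)*(-83/38 - 307/(-171)) = (7 - 2)*(-83*1/38 - 307*(-1/171)) = 5*(-83/38 + 307/171) = 5*(-7/18) = -35/18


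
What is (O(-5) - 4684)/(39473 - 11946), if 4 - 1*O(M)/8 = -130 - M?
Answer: -3652/27527 ≈ -0.13267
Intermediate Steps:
O(M) = 1072 + 8*M (O(M) = 32 - 8*(-130 - M) = 32 + (1040 + 8*M) = 1072 + 8*M)
(O(-5) - 4684)/(39473 - 11946) = ((1072 + 8*(-5)) - 4684)/(39473 - 11946) = ((1072 - 40) - 4684)/27527 = (1032 - 4684)*(1/27527) = -3652*1/27527 = -3652/27527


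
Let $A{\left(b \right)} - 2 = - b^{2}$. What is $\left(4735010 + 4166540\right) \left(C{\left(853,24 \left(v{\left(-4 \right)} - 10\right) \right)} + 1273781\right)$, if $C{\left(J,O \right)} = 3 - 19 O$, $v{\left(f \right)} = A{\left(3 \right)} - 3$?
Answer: $11419834101200$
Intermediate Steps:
$A{\left(b \right)} = 2 - b^{2}$
$v{\left(f \right)} = -10$ ($v{\left(f \right)} = \left(2 - 3^{2}\right) - 3 = \left(2 - 9\right) - 3 = -7 - 3 = -10$)
$\left(4735010 + 4166540\right) \left(C{\left(853,24 \left(v{\left(-4 \right)} - 10\right) \right)} + 1273781\right) = \left(4735010 + 4166540\right) \left(\left(3 - 19 \cdot 24 \left(-10 - 10\right)\right) + 1273781\right) = 8901550 \left(\left(3 - 19 \cdot 24 \left(-20\right)\right) + 1273781\right) = 8901550 \left(\left(3 - -9120\right) + 1273781\right) = 8901550 \left(\left(3 + 9120\right) + 1273781\right) = 8901550 \left(9123 + 1273781\right) = 8901550 \cdot 1282904 = 11419834101200$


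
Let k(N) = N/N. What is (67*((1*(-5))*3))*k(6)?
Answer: -1005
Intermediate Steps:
k(N) = 1
(67*((1*(-5))*3))*k(6) = (67*((1*(-5))*3))*1 = (67*(-5*3))*1 = (67*(-15))*1 = -1005*1 = -1005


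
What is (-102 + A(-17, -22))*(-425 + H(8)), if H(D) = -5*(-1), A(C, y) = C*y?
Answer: -114240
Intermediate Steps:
H(D) = 5
(-102 + A(-17, -22))*(-425 + H(8)) = (-102 - 17*(-22))*(-425 + 5) = (-102 + 374)*(-420) = 272*(-420) = -114240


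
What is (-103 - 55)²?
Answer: 24964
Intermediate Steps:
(-103 - 55)² = (-158)² = 24964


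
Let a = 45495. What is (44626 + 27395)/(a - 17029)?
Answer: 72021/28466 ≈ 2.5301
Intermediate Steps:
(44626 + 27395)/(a - 17029) = (44626 + 27395)/(45495 - 17029) = 72021/28466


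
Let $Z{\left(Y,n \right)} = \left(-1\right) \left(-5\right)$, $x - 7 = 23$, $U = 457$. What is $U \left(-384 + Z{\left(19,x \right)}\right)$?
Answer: $-173203$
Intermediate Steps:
$x = 30$ ($x = 7 + 23 = 30$)
$Z{\left(Y,n \right)} = 5$
$U \left(-384 + Z{\left(19,x \right)}\right) = 457 \left(-384 + 5\right) = 457 \left(-379\right) = -173203$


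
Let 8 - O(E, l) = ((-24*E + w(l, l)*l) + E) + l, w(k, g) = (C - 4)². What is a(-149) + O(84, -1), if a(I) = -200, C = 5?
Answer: 1742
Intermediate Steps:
w(k, g) = 1 (w(k, g) = (5 - 4)² = 1² = 1)
O(E, l) = 8 - 2*l + 23*E (O(E, l) = 8 - (((-24*E + 1*l) + E) + l) = 8 - (((-24*E + l) + E) + l) = 8 - (((l - 24*E) + E) + l) = 8 - ((l - 23*E) + l) = 8 - (-23*E + 2*l) = 8 + (-2*l + 23*E) = 8 - 2*l + 23*E)
a(-149) + O(84, -1) = -200 + (8 - 2*(-1) + 23*84) = -200 + (8 + 2 + 1932) = -200 + 1942 = 1742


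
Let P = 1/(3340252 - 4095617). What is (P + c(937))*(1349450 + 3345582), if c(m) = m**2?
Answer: 3113684439032097888/755365 ≈ 4.1221e+12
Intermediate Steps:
P = -1/755365 (P = 1/(-755365) = -1/755365 ≈ -1.3239e-6)
(P + c(937))*(1349450 + 3345582) = (-1/755365 + 937**2)*(1349450 + 3345582) = (-1/755365 + 877969)*4695032 = (663187053684/755365)*4695032 = 3113684439032097888/755365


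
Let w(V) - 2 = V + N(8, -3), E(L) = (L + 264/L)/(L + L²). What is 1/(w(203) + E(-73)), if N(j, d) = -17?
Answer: 383688/72127751 ≈ 0.0053196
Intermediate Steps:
E(L) = (L + 264/L)/(L + L²)
w(V) = -15 + V (w(V) = 2 + (V - 17) = 2 + (-17 + V) = -15 + V)
1/(w(203) + E(-73)) = 1/((-15 + 203) + (264 + (-73)²)/((-73)²*(1 - 73))) = 1/(188 + (1/5329)*(264 + 5329)/(-72)) = 1/(188 + (1/5329)*(-1/72)*5593) = 1/(188 - 5593/383688) = 1/(72127751/383688) = 383688/72127751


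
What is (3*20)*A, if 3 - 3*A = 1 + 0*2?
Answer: 40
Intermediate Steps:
A = ⅔ (A = 1 - (1 + 0*2)/3 = 1 - (1 + 0)/3 = 1 - ⅓*1 = 1 - ⅓ = ⅔ ≈ 0.66667)
(3*20)*A = (3*20)*(⅔) = 60*(⅔) = 40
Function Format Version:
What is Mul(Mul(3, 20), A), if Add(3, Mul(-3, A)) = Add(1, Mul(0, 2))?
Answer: 40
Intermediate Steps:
A = Rational(2, 3) (A = Add(1, Mul(Rational(-1, 3), Add(1, Mul(0, 2)))) = Add(1, Mul(Rational(-1, 3), Add(1, 0))) = Add(1, Mul(Rational(-1, 3), 1)) = Add(1, Rational(-1, 3)) = Rational(2, 3) ≈ 0.66667)
Mul(Mul(3, 20), A) = Mul(Mul(3, 20), Rational(2, 3)) = Mul(60, Rational(2, 3)) = 40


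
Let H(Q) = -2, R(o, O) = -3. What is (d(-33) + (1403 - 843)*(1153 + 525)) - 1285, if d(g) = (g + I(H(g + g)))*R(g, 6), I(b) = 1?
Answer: 938491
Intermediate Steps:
d(g) = -3 - 3*g (d(g) = (g + 1)*(-3) = (1 + g)*(-3) = -3 - 3*g)
(d(-33) + (1403 - 843)*(1153 + 525)) - 1285 = ((-3 - 3*(-33)) + (1403 - 843)*(1153 + 525)) - 1285 = ((-3 + 99) + 560*1678) - 1285 = (96 + 939680) - 1285 = 939776 - 1285 = 938491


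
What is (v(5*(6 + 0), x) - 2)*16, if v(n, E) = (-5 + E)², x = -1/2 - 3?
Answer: 1124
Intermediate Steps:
x = -7/2 (x = -1*½ - 3 = -½ - 3 = -7/2 ≈ -3.5000)
(v(5*(6 + 0), x) - 2)*16 = ((-5 - 7/2)² - 2)*16 = ((-17/2)² - 2)*16 = (289/4 - 2)*16 = (281/4)*16 = 1124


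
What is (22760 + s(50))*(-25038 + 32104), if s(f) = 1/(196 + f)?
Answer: 19781129213/123 ≈ 1.6082e+8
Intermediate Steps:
(22760 + s(50))*(-25038 + 32104) = (22760 + 1/(196 + 50))*(-25038 + 32104) = (22760 + 1/246)*7066 = (5598961/246)*7066 = 19781129213/123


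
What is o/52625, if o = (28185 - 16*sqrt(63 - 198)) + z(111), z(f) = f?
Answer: 28296/52625 - 48*I*sqrt(15)/52625 ≈ 0.53769 - 0.0035326*I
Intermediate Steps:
o = 28296 - 48*I*sqrt(15) (o = (28185 - 16*sqrt(63 - 198)) + 111 = (28185 - 48*I*sqrt(15)) + 111 = 28296 - 48*I*sqrt(15) ≈ 28296.0 - 185.9*I)
o/52625 = (28296 - 48*I*sqrt(15))/52625 = (28296 - 48*I*sqrt(15))*(1/52625) = 28296/52625 - 48*I*sqrt(15)/52625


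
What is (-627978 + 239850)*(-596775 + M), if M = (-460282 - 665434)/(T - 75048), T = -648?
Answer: 365263659974824/1577 ≈ 2.3162e+11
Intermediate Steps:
M = 281429/18924 (M = (-460282 - 665434)/(-648 - 75048) = -1125716/(-75696) = -1125716*(-1/75696) = 281429/18924 ≈ 14.872)
(-627978 + 239850)*(-596775 + M) = (-627978 + 239850)*(-596775 + 281429/18924) = -388128*(-11293088671/18924) = 365263659974824/1577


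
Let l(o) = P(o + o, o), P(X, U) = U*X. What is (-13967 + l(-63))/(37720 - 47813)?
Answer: 6029/10093 ≈ 0.59734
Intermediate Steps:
l(o) = 2*o² (l(o) = o*(o + o) = o*(2*o) = 2*o²)
(-13967 + l(-63))/(37720 - 47813) = (-13967 + 2*(-63)²)/(37720 - 47813) = (-13967 + 2*3969)/(-10093) = (-13967 + 7938)*(-1/10093) = -6029*(-1/10093) = 6029/10093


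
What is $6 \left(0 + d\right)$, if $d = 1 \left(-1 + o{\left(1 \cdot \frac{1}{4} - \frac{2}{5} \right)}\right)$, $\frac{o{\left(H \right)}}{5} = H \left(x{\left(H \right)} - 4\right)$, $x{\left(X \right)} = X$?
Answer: $\frac{507}{40} \approx 12.675$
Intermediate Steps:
$o{\left(H \right)} = 5 H \left(-4 + H\right)$ ($o{\left(H \right)} = 5 H \left(H - 4\right) = 5 H \left(-4 + H\right)$)
$d = \frac{169}{80}$ ($d = 1 \left(-1 + 5 \left(1 \cdot \frac{1}{4} - \frac{2}{5}\right) \left(-4 + \left(1 \cdot \frac{1}{4} - \frac{2}{5}\right)\right)\right) = 1 \left(-1 + 5 \left(\frac{1}{4} - \frac{2}{5}\right) \left(-4 + \left(\frac{1}{4} - \frac{2}{5}\right)\right)\right) = 1 \left(-1 + 5 \left(- \frac{3}{20}\right) \left(-4 - \frac{3}{20}\right)\right) = 1 \left(-1 + 5 \left(- \frac{3}{20}\right) \left(- \frac{83}{20}\right)\right) = 1 \left(-1 + \frac{249}{80}\right) = 1 \cdot \frac{169}{80} = \frac{169}{80} \approx 2.1125$)
$6 \left(0 + d\right) = 6 \left(0 + \frac{169}{80}\right) = 6 \cdot \frac{169}{80} = \frac{507}{40}$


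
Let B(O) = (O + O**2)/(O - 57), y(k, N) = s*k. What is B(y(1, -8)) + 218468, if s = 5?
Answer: 5680153/26 ≈ 2.1847e+5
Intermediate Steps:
y(k, N) = 5*k
B(O) = (O + O**2)/(-57 + O)
B(y(1, -8)) + 218468 = (5*1)*(1 + 5*1)/(-57 + 5*1) + 218468 = 5*(1 + 5)/(-57 + 5) + 218468 = 5*6/(-52) + 218468 = 5*(-1/52)*6 + 218468 = -15/26 + 218468 = 5680153/26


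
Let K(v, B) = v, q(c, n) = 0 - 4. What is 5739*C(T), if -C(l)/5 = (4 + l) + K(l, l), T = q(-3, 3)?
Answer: 114780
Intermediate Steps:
q(c, n) = -4
T = -4
C(l) = -20 - 10*l (C(l) = -5*((4 + l) + l) = -5*(4 + 2*l) = -20 - 10*l)
5739*C(T) = 5739*(-20 - 10*(-4)) = 5739*(-20 + 40) = 5739*20 = 114780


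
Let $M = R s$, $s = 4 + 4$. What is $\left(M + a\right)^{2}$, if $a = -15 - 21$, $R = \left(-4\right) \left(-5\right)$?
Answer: $15376$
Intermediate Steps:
$s = 8$
$R = 20$
$a = -36$
$M = 160$ ($M = 20 \cdot 8 = 160$)
$\left(M + a\right)^{2} = \left(160 - 36\right)^{2} = 124^{2} = 15376$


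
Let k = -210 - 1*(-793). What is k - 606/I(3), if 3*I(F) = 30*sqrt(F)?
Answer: 583 - 101*sqrt(3)/5 ≈ 548.01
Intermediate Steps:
I(F) = 10*sqrt(F) (I(F) = (30*sqrt(F))/3 = 10*sqrt(F))
k = 583 (k = -210 + 793 = 583)
k - 606/I(3) = 583 - 606*sqrt(3)/30 = 583 - 101*sqrt(3)/5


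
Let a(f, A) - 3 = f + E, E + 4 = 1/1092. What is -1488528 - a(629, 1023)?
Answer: -1626158353/1092 ≈ -1.4892e+6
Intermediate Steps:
E = -4367/1092 (E = -4 + 1/1092 = -4367/1092 ≈ -3.9991)
a(f, A) = -1091/1092 + f (a(f, A) = 3 + (f - 4367/1092) = 3 + (-4367/1092 + f) = -1091/1092 + f)
-1488528 - a(629, 1023) = -1488528 - (-1091/1092 + 629) = -1488528 - 1*685777/1092 = -1488528 - 685777/1092 = -1626158353/1092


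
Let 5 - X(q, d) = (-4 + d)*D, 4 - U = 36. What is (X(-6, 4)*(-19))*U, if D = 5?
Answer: 3040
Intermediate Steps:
U = -32 (U = 4 - 1*36 = 4 - 36 = -32)
X(q, d) = 25 - 5*d (X(q, d) = 5 - (-4 + d)*5 = 5 - (-20 + 5*d) = 5 + (20 - 5*d) = 25 - 5*d)
(X(-6, 4)*(-19))*U = ((25 - 5*4)*(-19))*(-32) = ((25 - 20)*(-19))*(-32) = (5*(-19))*(-32) = -95*(-32) = 3040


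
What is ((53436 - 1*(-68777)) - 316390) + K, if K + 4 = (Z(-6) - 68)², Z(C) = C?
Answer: -188705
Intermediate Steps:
K = 5472 (K = -4 + (-6 - 68)² = -4 + (-74)² = -4 + 5476 = 5472)
((53436 - 1*(-68777)) - 316390) + K = ((53436 - 1*(-68777)) - 316390) + 5472 = ((53436 + 68777) - 316390) + 5472 = (122213 - 316390) + 5472 = -194177 + 5472 = -188705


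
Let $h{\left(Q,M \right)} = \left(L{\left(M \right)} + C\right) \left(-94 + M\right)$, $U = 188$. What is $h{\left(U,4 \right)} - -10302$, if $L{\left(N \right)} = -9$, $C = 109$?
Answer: $1302$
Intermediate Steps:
$h{\left(Q,M \right)} = -9400 + 100 M$ ($h{\left(Q,M \right)} = \left(-9 + 109\right) \left(-94 + M\right) = 100 \left(-94 + M\right) = -9400 + 100 M$)
$h{\left(U,4 \right)} - -10302 = \left(-9400 + 100 \cdot 4\right) - -10302 = \left(-9400 + 400\right) + 10302 = -9000 + 10302 = 1302$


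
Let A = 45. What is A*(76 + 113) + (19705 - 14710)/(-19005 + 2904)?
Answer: 15214890/1789 ≈ 8504.7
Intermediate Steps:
A*(76 + 113) + (19705 - 14710)/(-19005 + 2904) = 45*(76 + 113) + (19705 - 14710)/(-19005 + 2904) = 45*189 + 4995/(-16101) = 8505 + 4995*(-1/16101) = 8505 - 555/1789 = 15214890/1789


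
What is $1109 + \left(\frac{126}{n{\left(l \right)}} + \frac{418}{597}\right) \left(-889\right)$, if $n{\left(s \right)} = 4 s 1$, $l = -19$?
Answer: $\frac{44474077}{22686} \approx 1960.4$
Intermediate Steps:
$n{\left(s \right)} = 4 s$
$1109 + \left(\frac{126}{n{\left(l \right)}} + \frac{418}{597}\right) \left(-889\right) = 1109 + \left(\frac{126}{4 \left(-19\right)} + \frac{418}{597}\right) \left(-889\right) = 1109 + \left(\frac{126}{-76} + 418 \cdot \frac{1}{597}\right) \left(-889\right) = 1109 + \left(126 \left(- \frac{1}{76}\right) + \frac{418}{597}\right) \left(-889\right) = 1109 + \left(- \frac{63}{38} + \frac{418}{597}\right) \left(-889\right) = 1109 - - \frac{19315303}{22686} = 1109 + \frac{19315303}{22686} = \frac{44474077}{22686}$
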